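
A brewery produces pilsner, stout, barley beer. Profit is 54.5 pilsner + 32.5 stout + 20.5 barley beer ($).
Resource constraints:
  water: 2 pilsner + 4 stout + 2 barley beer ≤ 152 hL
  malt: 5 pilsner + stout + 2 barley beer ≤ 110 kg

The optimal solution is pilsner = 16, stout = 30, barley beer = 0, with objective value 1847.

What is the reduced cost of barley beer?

Check each constraint at x*: water 152/152 (tight); malt 110/110 (tight).
Dual feasibility on the basic columns requires 2·y_water + 5·y_malt = 54.5, 4·y_water + 1·y_malt = 32.5.
Solving: y_water = 6, y_malt = 8.5.
Reduced cost of barley beer: c₃ − yᵀa₃ = 20.5 − (6·2 + 8.5·2) = 20.5 − 29 = -8.5.

-8.5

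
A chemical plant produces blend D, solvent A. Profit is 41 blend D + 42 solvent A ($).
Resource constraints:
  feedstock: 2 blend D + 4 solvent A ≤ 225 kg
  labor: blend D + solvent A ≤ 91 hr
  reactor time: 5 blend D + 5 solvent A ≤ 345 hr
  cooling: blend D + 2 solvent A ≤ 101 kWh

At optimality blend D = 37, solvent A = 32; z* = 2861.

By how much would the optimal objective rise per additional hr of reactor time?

8

At the optimum: feedstock uses 202 of 225 (slack = 23); labor uses 69 of 91 (slack = 22); reactor time uses 345 of 345 (binding); cooling uses 101 of 101 (binding).
By complementary slackness, y = 0 for the non-binding constraints.
From A_Bᵀ y = c: 5·y_reactor time + 1·y_cooling = 41; 5·y_reactor time + 2·y_cooling = 42.
This yields shadow prices y_reactor time = 8, y_cooling = 1.
Shadow price of reactor time = 8.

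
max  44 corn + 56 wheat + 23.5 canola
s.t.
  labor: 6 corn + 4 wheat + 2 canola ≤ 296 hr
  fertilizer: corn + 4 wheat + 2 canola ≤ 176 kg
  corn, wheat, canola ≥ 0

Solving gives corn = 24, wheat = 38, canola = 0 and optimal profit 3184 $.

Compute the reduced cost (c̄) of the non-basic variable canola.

-4.5

Check each constraint at x*: labor 296/296 (tight); fertilizer 176/176 (tight).
The binding rows give the dual system: 6·y_labor + 1·y_fertilizer = 44 and 4·y_labor + 4·y_fertilizer = 56.
This yields shadow prices y_labor = 6, y_fertilizer = 8.
Reduced cost of canola: c₃ − yᵀa₃ = 23.5 − (6·2 + 8·2) = 23.5 − 28 = -4.5.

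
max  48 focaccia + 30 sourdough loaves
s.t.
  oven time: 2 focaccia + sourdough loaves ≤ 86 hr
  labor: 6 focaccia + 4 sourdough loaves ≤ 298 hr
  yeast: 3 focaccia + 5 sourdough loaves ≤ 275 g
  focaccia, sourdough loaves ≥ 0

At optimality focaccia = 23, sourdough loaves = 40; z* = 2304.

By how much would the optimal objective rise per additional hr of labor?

Check each constraint at x*: oven time 86/86 (tight); labor 298/298 (tight); yeast 269/275 (slack 6).
Slack constraints have shadow price 0 (complementary slackness).
Dual feasibility on the basic columns requires 2·y_oven time + 6·y_labor = 48, 1·y_oven time + 4·y_labor = 30.
Solving: y_oven time = 6, y_labor = 6.
Shadow price of labor = 6.

6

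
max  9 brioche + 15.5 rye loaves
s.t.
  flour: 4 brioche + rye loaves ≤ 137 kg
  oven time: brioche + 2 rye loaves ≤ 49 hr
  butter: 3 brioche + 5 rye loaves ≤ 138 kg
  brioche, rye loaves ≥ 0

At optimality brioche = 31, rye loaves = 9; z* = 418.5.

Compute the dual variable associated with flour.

0

Check each constraint at x*: flour 133/137 (slack 4); oven time 49/49 (tight); butter 138/138 (tight).
By complementary slackness, y = 0 for the non-binding constraint.
Dual feasibility on the basic columns requires 1·y_oven time + 3·y_butter = 9, 2·y_oven time + 5·y_butter = 15.5.
→ y_oven time = 1.5 and y_butter = 2.5.
Shadow price of flour = 0.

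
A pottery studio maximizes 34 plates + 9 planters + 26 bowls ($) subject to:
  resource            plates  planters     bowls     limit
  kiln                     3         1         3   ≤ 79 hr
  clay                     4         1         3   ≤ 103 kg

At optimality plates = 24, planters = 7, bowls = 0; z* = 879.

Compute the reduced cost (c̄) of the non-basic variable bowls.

-1

Both kiln and clay are binding at x*.
From A_Bᵀ y = c: 3·y_kiln + 4·y_clay = 34; 1·y_kiln + 1·y_clay = 9.
Solving: y_kiln = 2, y_clay = 7.
Reduced cost of bowls: c₃ − yᵀa₃ = 26 − (2·3 + 7·3) = 26 − 27 = -1.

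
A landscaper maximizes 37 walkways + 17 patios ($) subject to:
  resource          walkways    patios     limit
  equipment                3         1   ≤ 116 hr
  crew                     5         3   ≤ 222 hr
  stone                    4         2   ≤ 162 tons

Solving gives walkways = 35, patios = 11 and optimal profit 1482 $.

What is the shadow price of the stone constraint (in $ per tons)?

At the optimum: equipment uses 116 of 116 (binding); crew uses 208 of 222 (slack = 14); stone uses 162 of 162 (binding).
Since crew is not tight, its dual is 0.
Dual feasibility on the basic columns requires 3·y_equipment + 4·y_stone = 37, 1·y_equipment + 2·y_stone = 17.
→ y_equipment = 3 and y_stone = 7.
Shadow price of stone = 7.

7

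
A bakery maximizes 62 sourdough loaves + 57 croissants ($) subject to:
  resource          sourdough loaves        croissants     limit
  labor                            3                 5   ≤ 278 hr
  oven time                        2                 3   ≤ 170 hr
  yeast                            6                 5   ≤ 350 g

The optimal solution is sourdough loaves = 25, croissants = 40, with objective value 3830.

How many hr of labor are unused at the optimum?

labor used = 3·25 + 5·40 = 275; slack = 278 − 275 = 3.

3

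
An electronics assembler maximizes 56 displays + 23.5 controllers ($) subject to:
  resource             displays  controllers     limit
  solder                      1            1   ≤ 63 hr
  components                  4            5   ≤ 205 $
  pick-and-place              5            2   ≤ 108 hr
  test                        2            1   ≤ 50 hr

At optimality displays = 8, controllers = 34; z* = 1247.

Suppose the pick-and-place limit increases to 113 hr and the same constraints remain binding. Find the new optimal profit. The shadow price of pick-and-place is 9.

1292

Δb = 5, so new z* = 1247 + (9)·(5) = 1247 + 45 = 1292.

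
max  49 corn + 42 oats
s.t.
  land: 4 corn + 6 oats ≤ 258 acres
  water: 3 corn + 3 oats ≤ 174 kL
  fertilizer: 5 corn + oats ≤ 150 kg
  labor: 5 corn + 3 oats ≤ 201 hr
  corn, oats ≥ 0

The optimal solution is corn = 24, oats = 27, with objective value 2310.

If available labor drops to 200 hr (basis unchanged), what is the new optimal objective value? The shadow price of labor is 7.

2303

Δb = -1, so new z* = 2310 + (7)·(-1) = 2310 − 7 = 2303.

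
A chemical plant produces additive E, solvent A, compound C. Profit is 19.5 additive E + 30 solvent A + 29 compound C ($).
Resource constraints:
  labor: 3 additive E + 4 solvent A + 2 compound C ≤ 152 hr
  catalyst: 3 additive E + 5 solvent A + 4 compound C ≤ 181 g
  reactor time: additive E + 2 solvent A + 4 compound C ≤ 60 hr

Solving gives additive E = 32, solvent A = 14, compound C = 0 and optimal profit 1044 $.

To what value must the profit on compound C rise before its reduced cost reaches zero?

33

At the optimum: labor uses 152 of 152 (binding); catalyst uses 166 of 181 (slack = 15); reactor time uses 60 of 60 (binding).
Slack constraints have shadow price 0 (complementary slackness).
From A_Bᵀ y = c: 3·y_labor + 1·y_reactor time = 19.5; 4·y_labor + 2·y_reactor time = 30.
→ y_labor = 4.5 and y_reactor time = 6.
compound C enters the basis when its profit ≥ yᵀa₃ = 4.5·2 + 6·4 = 33.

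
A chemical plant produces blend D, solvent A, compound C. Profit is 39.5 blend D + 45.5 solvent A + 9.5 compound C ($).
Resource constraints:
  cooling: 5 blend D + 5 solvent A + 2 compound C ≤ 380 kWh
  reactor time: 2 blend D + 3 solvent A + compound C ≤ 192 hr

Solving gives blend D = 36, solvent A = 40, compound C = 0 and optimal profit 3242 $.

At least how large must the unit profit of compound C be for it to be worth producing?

Both cooling and reactor time are binding at x*.
Dual feasibility on the basic columns requires 5·y_cooling + 2·y_reactor time = 39.5, 5·y_cooling + 3·y_reactor time = 45.5.
This yields shadow prices y_cooling = 5.5, y_reactor time = 6.
compound C enters the basis when its profit ≥ yᵀa₃ = 5.5·2 + 6·1 = 17.

17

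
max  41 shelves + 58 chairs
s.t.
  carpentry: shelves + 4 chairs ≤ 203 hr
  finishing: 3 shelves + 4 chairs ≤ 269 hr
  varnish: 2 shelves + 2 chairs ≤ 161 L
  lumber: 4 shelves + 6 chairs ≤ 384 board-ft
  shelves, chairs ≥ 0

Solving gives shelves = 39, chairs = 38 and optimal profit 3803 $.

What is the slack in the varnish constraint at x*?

varnish used = 2·39 + 2·38 = 154; slack = 161 − 154 = 7.

7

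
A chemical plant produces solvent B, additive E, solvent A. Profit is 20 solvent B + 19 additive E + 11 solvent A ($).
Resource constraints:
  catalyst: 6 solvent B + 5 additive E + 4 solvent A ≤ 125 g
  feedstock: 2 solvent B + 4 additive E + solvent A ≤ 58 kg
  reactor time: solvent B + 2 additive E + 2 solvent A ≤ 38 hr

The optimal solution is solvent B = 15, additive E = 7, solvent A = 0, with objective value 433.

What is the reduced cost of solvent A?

Check each constraint at x*: catalyst 125/125 (tight); feedstock 58/58 (tight); reactor time 29/38 (slack 9).
Slack constraints have shadow price 0 (complementary slackness).
Dual feasibility on the basic columns requires 6·y_catalyst + 2·y_feedstock = 20, 5·y_catalyst + 4·y_feedstock = 19.
Solving: y_catalyst = 3, y_feedstock = 1.
Reduced cost of solvent A: c₃ − yᵀa₃ = 11 − (3·4 + 1·1) = 11 − 13 = -2.

-2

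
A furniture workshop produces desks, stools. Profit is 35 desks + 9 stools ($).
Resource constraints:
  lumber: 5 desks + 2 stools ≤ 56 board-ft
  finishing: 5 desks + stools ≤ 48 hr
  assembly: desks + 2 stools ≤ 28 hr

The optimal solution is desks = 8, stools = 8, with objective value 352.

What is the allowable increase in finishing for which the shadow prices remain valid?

8

Binding constraints: lumber, finishing. The basis is B = [[5,2],[5,1]] with det -5.
Per unit increase in finishing, x* moves by d = (0.4, -1).
The basis stays optimal until stools reaches 0; allowable increase = 8 hr.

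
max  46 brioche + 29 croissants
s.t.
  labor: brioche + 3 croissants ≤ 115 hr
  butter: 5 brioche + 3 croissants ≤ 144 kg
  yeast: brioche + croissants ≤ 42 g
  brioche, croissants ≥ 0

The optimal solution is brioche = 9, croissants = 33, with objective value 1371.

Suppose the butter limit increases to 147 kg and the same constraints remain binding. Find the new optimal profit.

1396.5

Binding: butter and yeast. Non-binding: labor (7 unused).
Since labor is not tight, its dual is 0.
The binding rows give the dual system: 5·y_butter + 1·y_yeast = 46 and 3·y_butter + 1·y_yeast = 29.
→ y_butter = 8.5 and y_yeast = 3.5.
Δz = y_butter·Δb = 8.5 × (3) = 25.5, so new z* = 1371 + 25.5 = 1396.5.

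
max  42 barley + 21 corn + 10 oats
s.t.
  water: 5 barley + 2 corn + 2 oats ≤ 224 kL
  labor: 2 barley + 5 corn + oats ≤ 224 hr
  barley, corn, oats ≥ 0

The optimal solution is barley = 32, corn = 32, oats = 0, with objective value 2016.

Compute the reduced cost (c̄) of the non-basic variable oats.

Check each constraint at x*: water 224/224 (tight); labor 224/224 (tight).
From A_Bᵀ y = c: 5·y_water + 2·y_labor = 42; 2·y_water + 5·y_labor = 21.
→ y_water = 8 and y_labor = 1.
Reduced cost of oats: c₃ − yᵀa₃ = 10 − (8·2 + 1·1) = 10 − 17 = -7.

-7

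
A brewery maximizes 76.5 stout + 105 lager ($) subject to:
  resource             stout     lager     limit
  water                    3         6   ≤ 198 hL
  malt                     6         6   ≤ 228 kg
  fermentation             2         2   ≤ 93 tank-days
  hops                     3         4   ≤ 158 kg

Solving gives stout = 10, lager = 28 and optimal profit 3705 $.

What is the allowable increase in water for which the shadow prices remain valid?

Binding constraints: water, malt. The basis is B = [[3,6],[6,6]] with det -18.
Per unit increase in water, x* moves by d = (-0.3333, 0.3333).
The basis stays optimal until stout reaches 0; allowable increase = 30 hL.

30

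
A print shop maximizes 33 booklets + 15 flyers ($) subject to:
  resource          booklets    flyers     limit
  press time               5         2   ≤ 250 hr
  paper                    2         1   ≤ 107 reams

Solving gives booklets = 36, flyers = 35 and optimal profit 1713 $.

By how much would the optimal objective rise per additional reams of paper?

Check each constraint at x*: press time 250/250 (tight); paper 107/107 (tight).
Dual feasibility on the basic columns requires 5·y_press time + 2·y_paper = 33, 2·y_press time + 1·y_paper = 15.
This yields shadow prices y_press time = 3, y_paper = 9.
Shadow price of paper = 9.

9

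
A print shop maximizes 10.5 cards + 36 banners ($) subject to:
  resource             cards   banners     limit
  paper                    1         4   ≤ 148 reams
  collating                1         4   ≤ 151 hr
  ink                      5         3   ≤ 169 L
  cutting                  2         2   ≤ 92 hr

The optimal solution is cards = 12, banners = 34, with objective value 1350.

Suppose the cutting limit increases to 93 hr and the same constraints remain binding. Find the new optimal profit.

At the optimum: paper uses 148 of 148 (binding); collating uses 148 of 151 (slack = 3); ink uses 162 of 169 (slack = 7); cutting uses 92 of 92 (binding).
Since collating, ink are not tight, their duals are 0.
From A_Bᵀ y = c: 1·y_paper + 2·y_cutting = 10.5; 4·y_paper + 2·y_cutting = 36.
→ y_paper = 8.5 and y_cutting = 1.
Δz = y_cutting·Δb = 1 × (1) = 1, so new z* = 1350 + 1 = 1351.

1351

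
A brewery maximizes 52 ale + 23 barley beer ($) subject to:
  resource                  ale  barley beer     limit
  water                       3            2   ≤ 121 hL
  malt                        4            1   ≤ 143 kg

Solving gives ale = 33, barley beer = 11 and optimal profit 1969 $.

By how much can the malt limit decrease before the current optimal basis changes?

Binding constraints: water, malt. The basis is B = [[3,2],[4,1]] with det -5.
Per unit decrease in malt, x* moves by d = (-0.4, 0.6).
The basis stays optimal until ale reaches 0; allowable decrease = 82.5 kg.

82.5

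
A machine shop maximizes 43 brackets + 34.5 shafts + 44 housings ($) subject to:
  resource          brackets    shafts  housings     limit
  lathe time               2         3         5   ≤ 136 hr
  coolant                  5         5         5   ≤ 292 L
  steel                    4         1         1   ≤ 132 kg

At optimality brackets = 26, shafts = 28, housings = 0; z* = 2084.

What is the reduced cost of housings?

-9.5

Binding: lathe time and steel. Non-binding: coolant (22 unused).
Since coolant is not tight, its dual is 0.
Dual feasibility on the basic columns requires 2·y_lathe time + 4·y_steel = 43, 3·y_lathe time + 1·y_steel = 34.5.
This yields shadow prices y_lathe time = 9.5, y_steel = 6.
Reduced cost of housings: c₃ − yᵀa₃ = 44 − (9.5·5 + 6·1) = 44 − 53.5 = -9.5.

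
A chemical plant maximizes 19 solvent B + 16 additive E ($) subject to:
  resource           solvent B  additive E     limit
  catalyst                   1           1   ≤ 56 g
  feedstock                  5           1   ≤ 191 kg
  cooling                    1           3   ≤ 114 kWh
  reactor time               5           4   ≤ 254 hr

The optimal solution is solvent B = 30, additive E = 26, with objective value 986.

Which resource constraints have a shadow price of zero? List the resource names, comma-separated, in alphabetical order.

cooling, feedstock

catalyst: 56/56 (binding)
feedstock: 176/191 (slack 15)
cooling: 108/114 (slack 6)
reactor time: 254/254 (binding)
By complementary slackness, a constraint with positive slack has shadow price 0 → cooling, feedstock.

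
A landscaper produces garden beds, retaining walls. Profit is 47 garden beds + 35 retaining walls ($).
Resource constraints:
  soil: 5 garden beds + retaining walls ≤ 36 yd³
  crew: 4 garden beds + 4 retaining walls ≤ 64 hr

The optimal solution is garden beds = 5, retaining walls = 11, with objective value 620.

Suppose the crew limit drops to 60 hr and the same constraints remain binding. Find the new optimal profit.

Check each constraint at x*: soil 36/36 (tight); crew 64/64 (tight).
From A_Bᵀ y = c: 5·y_soil + 4·y_crew = 47; 1·y_soil + 4·y_crew = 35.
Solving: y_soil = 3, y_crew = 8.
Δz = y_crew·Δb = 8 × (-4) = -32, so new z* = 620 − 32 = 588.

588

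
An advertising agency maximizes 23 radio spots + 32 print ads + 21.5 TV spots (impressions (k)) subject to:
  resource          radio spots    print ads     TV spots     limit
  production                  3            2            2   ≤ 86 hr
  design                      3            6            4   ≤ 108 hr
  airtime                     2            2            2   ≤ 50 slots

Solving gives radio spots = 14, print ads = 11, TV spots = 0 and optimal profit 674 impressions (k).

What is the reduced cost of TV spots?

-4.5

Binding: design and airtime. Non-binding: production (22 unused).
By complementary slackness, y = 0 for the non-binding constraint.
Dual feasibility on the basic columns requires 3·y_design + 2·y_airtime = 23, 6·y_design + 2·y_airtime = 32.
This yields shadow prices y_design = 3, y_airtime = 7.
Reduced cost of TV spots: c₃ − yᵀa₃ = 21.5 − (3·4 + 7·2) = 21.5 − 26 = -4.5.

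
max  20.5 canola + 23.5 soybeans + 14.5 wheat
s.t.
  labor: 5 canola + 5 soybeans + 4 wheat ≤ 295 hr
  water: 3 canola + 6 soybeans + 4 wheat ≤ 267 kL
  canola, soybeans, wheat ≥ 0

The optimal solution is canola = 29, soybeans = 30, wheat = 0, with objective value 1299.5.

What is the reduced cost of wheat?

-3.5

Both labor and water are binding at x*.
From A_Bᵀ y = c: 5·y_labor + 3·y_water = 20.5; 5·y_labor + 6·y_water = 23.5.
Solving: y_labor = 3.5, y_water = 1.
Reduced cost of wheat: c₃ − yᵀa₃ = 14.5 − (3.5·4 + 1·4) = 14.5 − 18 = -3.5.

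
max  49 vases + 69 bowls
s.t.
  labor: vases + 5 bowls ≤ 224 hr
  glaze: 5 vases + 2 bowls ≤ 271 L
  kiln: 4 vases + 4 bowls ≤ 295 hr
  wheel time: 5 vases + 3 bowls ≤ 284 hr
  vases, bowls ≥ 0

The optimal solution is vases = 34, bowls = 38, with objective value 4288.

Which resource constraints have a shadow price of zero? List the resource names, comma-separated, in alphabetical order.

glaze, kiln

labor: 224/224 (binding)
glaze: 246/271 (slack 25)
kiln: 288/295 (slack 7)
wheel time: 284/284 (binding)
By complementary slackness, a constraint with positive slack has shadow price 0 → glaze, kiln.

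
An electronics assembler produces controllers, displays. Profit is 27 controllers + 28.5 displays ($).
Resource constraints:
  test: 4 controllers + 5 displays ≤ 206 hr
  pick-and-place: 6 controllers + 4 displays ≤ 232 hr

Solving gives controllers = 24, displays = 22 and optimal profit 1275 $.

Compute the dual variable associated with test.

4.5

At the optimum: test uses 206 of 206 (binding); pick-and-place uses 232 of 232 (binding).
The binding rows give the dual system: 4·y_test + 6·y_pick-and-place = 27 and 5·y_test + 4·y_pick-and-place = 28.5.
This yields shadow prices y_test = 4.5, y_pick-and-place = 1.5.
Shadow price of test = 4.5.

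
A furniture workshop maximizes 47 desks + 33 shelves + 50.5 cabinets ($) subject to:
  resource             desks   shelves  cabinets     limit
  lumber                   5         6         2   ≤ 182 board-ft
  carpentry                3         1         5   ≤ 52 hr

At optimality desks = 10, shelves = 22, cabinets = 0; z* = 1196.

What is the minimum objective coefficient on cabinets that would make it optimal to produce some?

At the optimum: lumber uses 182 of 182 (binding); carpentry uses 52 of 52 (binding).
From A_Bᵀ y = c: 5·y_lumber + 3·y_carpentry = 47; 6·y_lumber + 1·y_carpentry = 33.
Solving: y_lumber = 4, y_carpentry = 9.
cabinets enters the basis when its profit ≥ yᵀa₃ = 4·2 + 9·5 = 53.

53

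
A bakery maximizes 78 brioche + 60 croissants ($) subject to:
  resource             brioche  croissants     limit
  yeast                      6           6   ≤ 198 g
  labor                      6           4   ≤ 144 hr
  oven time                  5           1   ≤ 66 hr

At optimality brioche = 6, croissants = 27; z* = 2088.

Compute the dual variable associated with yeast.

4

Check each constraint at x*: yeast 198/198 (tight); labor 144/144 (tight); oven time 57/66 (slack 9).
By complementary slackness, y = 0 for the non-binding constraint.
From A_Bᵀ y = c: 6·y_yeast + 6·y_labor = 78; 6·y_yeast + 4·y_labor = 60.
This yields shadow prices y_yeast = 4, y_labor = 9.
Shadow price of yeast = 4.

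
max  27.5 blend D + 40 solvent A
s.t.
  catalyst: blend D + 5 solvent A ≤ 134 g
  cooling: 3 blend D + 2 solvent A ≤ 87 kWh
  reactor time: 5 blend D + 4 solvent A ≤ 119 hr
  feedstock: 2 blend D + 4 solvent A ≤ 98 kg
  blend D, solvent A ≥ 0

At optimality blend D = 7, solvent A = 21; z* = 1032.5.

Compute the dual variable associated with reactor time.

2.5

Binding: reactor time and feedstock. Non-binding: catalyst (22 unused), cooling (24 unused).
Since catalyst, cooling are not tight, their duals are 0.
The binding rows give the dual system: 5·y_reactor time + 2·y_feedstock = 27.5 and 4·y_reactor time + 4·y_feedstock = 40.
→ y_reactor time = 2.5 and y_feedstock = 7.5.
Shadow price of reactor time = 2.5.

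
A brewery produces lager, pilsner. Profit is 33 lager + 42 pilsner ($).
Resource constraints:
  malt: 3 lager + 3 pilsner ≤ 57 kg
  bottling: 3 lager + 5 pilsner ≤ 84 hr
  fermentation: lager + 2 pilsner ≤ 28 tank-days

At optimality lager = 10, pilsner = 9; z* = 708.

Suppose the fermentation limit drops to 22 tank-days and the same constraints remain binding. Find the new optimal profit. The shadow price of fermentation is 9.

654

Δb = -6, so new z* = 708 + (9)·(-6) = 708 − 54 = 654.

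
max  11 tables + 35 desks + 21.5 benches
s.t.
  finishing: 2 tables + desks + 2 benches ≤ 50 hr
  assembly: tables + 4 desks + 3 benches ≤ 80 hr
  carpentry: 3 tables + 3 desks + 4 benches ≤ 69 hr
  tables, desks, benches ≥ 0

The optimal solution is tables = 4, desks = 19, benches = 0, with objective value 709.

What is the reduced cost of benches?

-6.5

At the optimum: finishing uses 27 of 50 (slack = 23); assembly uses 80 of 80 (binding); carpentry uses 69 of 69 (binding).
Since finishing is not tight, its dual is 0.
From A_Bᵀ y = c: 1·y_assembly + 3·y_carpentry = 11; 4·y_assembly + 3·y_carpentry = 35.
This yields shadow prices y_assembly = 8, y_carpentry = 1.
Reduced cost of benches: c₃ − yᵀa₃ = 21.5 − (8·3 + 1·4) = 21.5 − 28 = -6.5.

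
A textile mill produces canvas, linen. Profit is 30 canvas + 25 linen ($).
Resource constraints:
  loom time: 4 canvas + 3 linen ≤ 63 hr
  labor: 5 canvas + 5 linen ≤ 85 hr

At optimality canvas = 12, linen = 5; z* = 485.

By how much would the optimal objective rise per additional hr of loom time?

5

Check each constraint at x*: loom time 63/63 (tight); labor 85/85 (tight).
From A_Bᵀ y = c: 4·y_loom time + 5·y_labor = 30; 3·y_loom time + 5·y_labor = 25.
This yields shadow prices y_loom time = 5, y_labor = 2.
Shadow price of loom time = 5.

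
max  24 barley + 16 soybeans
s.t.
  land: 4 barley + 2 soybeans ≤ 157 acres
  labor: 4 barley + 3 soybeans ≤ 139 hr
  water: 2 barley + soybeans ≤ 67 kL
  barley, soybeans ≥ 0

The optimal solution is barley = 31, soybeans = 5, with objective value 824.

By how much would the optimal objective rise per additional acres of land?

0

Check each constraint at x*: land 134/157 (slack 23); labor 139/139 (tight); water 67/67 (tight).
Since land is not tight, its dual is 0.
From A_Bᵀ y = c: 4·y_labor + 2·y_water = 24; 3·y_labor + 1·y_water = 16.
This yields shadow prices y_labor = 4, y_water = 4.
Shadow price of land = 0.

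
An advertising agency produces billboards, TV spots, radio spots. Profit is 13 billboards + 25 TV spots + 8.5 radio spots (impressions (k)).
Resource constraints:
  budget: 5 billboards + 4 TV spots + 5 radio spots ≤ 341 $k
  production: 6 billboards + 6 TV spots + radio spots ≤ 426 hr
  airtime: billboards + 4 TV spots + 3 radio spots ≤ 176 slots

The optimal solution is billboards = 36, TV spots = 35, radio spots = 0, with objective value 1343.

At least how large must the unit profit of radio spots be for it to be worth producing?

13.5

At the optimum: budget uses 320 of 341 (slack = 21); production uses 426 of 426 (binding); airtime uses 176 of 176 (binding).
Since budget is not tight, its dual is 0.
From A_Bᵀ y = c: 6·y_production + 1·y_airtime = 13; 6·y_production + 4·y_airtime = 25.
Solving: y_production = 1.5, y_airtime = 4.
radio spots enters the basis when its profit ≥ yᵀa₃ = 1.5·1 + 4·3 = 13.5.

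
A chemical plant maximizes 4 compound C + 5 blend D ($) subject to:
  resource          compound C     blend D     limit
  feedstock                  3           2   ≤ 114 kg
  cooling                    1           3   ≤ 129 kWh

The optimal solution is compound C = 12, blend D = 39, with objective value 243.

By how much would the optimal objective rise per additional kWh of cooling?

At the optimum: feedstock uses 114 of 114 (binding); cooling uses 129 of 129 (binding).
Dual feasibility on the basic columns requires 3·y_feedstock + 1·y_cooling = 4, 2·y_feedstock + 3·y_cooling = 5.
Solving: y_feedstock = 1, y_cooling = 1.
Shadow price of cooling = 1.

1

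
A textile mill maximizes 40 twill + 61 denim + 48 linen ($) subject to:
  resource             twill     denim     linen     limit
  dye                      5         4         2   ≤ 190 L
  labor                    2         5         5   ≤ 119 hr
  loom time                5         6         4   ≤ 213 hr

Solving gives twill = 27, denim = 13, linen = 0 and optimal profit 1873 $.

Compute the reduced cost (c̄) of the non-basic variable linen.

-1

Check each constraint at x*: dye 187/190 (slack 3); labor 119/119 (tight); loom time 213/213 (tight).
By complementary slackness, y = 0 for the non-binding constraint.
Dual feasibility on the basic columns requires 2·y_labor + 5·y_loom time = 40, 5·y_labor + 6·y_loom time = 61.
This yields shadow prices y_labor = 5, y_loom time = 6.
Reduced cost of linen: c₃ − yᵀa₃ = 48 − (5·5 + 6·4) = 48 − 49 = -1.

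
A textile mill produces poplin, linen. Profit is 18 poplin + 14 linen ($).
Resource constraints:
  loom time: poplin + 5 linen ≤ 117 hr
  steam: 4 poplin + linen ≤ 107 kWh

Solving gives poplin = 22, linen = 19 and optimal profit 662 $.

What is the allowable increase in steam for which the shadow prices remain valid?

361

Binding constraints: loom time, steam. The basis is B = [[1,5],[4,1]] with det -19.
Per unit increase in steam, x* moves by d = (0.2632, -0.0526).
The basis stays optimal until linen reaches 0; allowable increase = 361 kWh.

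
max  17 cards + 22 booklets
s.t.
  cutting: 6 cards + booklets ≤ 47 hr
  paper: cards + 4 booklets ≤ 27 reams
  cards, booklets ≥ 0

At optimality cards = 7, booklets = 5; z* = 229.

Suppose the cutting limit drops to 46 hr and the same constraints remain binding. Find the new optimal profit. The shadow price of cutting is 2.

Δb = -1, so new z* = 229 + (2)·(-1) = 229 − 2 = 227.

227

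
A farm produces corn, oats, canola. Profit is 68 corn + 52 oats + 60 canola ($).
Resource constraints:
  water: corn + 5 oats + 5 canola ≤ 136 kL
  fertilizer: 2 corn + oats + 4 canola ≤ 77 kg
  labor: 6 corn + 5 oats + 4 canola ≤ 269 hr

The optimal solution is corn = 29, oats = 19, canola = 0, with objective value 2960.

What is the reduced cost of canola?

At the optimum: water uses 124 of 136 (slack = 12); fertilizer uses 77 of 77 (binding); labor uses 269 of 269 (binding).
By complementary slackness, y = 0 for the non-binding constraint.
The binding rows give the dual system: 2·y_fertilizer + 6·y_labor = 68 and 1·y_fertilizer + 5·y_labor = 52.
Solving: y_fertilizer = 7, y_labor = 9.
Reduced cost of canola: c₃ − yᵀa₃ = 60 − (7·4 + 9·4) = 60 − 64 = -4.

-4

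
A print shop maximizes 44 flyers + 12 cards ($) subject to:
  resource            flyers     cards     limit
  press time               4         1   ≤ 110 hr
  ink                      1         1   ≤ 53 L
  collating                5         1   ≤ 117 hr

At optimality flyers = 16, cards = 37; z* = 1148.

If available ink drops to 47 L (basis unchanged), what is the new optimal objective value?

At the optimum: press time uses 101 of 110 (slack = 9); ink uses 53 of 53 (binding); collating uses 117 of 117 (binding).
By complementary slackness, y = 0 for the non-binding constraint.
The binding rows give the dual system: 1·y_ink + 5·y_collating = 44 and 1·y_ink + 1·y_collating = 12.
→ y_ink = 4 and y_collating = 8.
Δz = y_ink·Δb = 4 × (-6) = -24, so new z* = 1148 − 24 = 1124.

1124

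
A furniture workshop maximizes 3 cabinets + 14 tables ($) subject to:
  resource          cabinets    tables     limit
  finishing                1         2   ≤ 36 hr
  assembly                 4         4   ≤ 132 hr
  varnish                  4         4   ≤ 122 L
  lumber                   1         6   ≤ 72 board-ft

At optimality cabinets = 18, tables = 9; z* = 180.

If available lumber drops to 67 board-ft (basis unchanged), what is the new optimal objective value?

170

Check each constraint at x*: finishing 36/36 (tight); assembly 108/132 (slack 24); varnish 108/122 (slack 14); lumber 72/72 (tight).
Since assembly, varnish are not tight, their duals are 0.
From A_Bᵀ y = c: 1·y_finishing + 1·y_lumber = 3; 2·y_finishing + 6·y_lumber = 14.
→ y_finishing = 1 and y_lumber = 2.
Δz = y_lumber·Δb = 2 × (-5) = -10, so new z* = 180 − 10 = 170.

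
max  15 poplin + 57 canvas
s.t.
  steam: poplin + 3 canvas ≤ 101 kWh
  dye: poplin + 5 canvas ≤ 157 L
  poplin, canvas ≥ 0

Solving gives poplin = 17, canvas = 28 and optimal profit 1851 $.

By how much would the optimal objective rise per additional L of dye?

Check each constraint at x*: steam 101/101 (tight); dye 157/157 (tight).
Dual feasibility on the basic columns requires 1·y_steam + 1·y_dye = 15, 3·y_steam + 5·y_dye = 57.
→ y_steam = 9 and y_dye = 6.
Shadow price of dye = 6.

6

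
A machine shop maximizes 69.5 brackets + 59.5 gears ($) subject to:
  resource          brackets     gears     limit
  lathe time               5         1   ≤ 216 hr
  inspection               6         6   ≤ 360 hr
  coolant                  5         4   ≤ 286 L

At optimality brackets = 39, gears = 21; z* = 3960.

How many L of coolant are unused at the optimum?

coolant used = 5·39 + 4·21 = 279; slack = 286 − 279 = 7.

7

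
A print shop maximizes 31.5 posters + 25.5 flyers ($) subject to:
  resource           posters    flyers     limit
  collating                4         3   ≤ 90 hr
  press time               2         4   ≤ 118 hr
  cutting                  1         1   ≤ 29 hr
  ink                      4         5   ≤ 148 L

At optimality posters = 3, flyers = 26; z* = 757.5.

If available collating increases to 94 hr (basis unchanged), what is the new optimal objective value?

781.5

At the optimum: collating uses 90 of 90 (binding); press time uses 110 of 118 (slack = 8); cutting uses 29 of 29 (binding); ink uses 142 of 148 (slack = 6).
Slack constraints have shadow price 0 (complementary slackness).
From A_Bᵀ y = c: 4·y_collating + 1·y_cutting = 31.5; 3·y_collating + 1·y_cutting = 25.5.
Solving: y_collating = 6, y_cutting = 7.5.
Δz = y_collating·Δb = 6 × (4) = 24, so new z* = 757.5 + 24 = 781.5.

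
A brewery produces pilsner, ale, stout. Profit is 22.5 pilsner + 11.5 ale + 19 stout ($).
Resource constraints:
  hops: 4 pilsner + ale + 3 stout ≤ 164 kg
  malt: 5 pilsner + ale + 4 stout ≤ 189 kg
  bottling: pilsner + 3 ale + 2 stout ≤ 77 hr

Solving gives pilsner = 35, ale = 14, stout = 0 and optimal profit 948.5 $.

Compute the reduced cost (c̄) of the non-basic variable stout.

Binding: malt and bottling. Non-binding: hops (10 unused).
Since hops is not tight, its dual is 0.
The binding rows give the dual system: 5·y_malt + 1·y_bottling = 22.5 and 1·y_malt + 3·y_bottling = 11.5.
→ y_malt = 4 and y_bottling = 2.5.
Reduced cost of stout: c₃ − yᵀa₃ = 19 − (4·4 + 2.5·2) = 19 − 21 = -2.

-2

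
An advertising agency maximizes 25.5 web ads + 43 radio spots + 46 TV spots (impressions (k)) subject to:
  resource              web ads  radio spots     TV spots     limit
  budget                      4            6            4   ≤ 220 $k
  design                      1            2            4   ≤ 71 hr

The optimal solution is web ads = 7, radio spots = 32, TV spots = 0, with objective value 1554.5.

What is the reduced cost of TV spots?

At the optimum: budget uses 220 of 220 (binding); design uses 71 of 71 (binding).
From A_Bᵀ y = c: 4·y_budget + 1·y_design = 25.5; 6·y_budget + 2·y_design = 43.
This yields shadow prices y_budget = 4, y_design = 9.5.
Reduced cost of TV spots: c₃ − yᵀa₃ = 46 − (4·4 + 9.5·4) = 46 − 54 = -8.

-8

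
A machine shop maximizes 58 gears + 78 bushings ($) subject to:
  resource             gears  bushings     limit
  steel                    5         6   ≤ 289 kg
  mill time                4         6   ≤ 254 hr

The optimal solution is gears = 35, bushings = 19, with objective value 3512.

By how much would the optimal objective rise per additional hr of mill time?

7

At the optimum: steel uses 289 of 289 (binding); mill time uses 254 of 254 (binding).
From A_Bᵀ y = c: 5·y_steel + 4·y_mill time = 58; 6·y_steel + 6·y_mill time = 78.
Solving: y_steel = 6, y_mill time = 7.
Shadow price of mill time = 7.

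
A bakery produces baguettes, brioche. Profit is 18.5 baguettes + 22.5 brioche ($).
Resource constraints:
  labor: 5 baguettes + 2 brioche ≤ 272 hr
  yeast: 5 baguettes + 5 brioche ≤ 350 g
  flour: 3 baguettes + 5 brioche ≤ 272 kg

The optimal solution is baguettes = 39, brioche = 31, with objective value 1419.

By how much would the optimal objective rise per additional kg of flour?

At the optimum: labor uses 257 of 272 (slack = 15); yeast uses 350 of 350 (binding); flour uses 272 of 272 (binding).
Slack constraints have shadow price 0 (complementary slackness).
From A_Bᵀ y = c: 5·y_yeast + 3·y_flour = 18.5; 5·y_yeast + 5·y_flour = 22.5.
This yields shadow prices y_yeast = 2.5, y_flour = 2.
Shadow price of flour = 2.

2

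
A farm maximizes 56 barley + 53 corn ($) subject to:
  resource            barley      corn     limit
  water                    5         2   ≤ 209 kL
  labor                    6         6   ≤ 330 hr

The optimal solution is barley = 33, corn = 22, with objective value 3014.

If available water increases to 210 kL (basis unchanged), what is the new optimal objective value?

Check each constraint at x*: water 209/209 (tight); labor 330/330 (tight).
Dual feasibility on the basic columns requires 5·y_water + 6·y_labor = 56, 2·y_water + 6·y_labor = 53.
Solving: y_water = 1, y_labor = 8.5.
Δz = y_water·Δb = 1 × (1) = 1, so new z* = 3014 + 1 = 3015.

3015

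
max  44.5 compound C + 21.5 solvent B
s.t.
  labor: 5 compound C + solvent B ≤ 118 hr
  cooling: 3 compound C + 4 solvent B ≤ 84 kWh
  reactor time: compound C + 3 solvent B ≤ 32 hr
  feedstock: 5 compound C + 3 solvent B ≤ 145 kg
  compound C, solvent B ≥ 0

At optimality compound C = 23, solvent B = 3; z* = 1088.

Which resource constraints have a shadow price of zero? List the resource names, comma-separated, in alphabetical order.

cooling, feedstock

labor: 118/118 (binding)
cooling: 81/84 (slack 3)
reactor time: 32/32 (binding)
feedstock: 124/145 (slack 21)
By complementary slackness, a constraint with positive slack has shadow price 0 → cooling, feedstock.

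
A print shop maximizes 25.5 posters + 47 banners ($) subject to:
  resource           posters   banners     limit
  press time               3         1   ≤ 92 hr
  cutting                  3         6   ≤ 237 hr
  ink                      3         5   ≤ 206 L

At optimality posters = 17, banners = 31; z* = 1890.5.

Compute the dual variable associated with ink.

4

Binding: cutting and ink. Non-binding: press time (10 unused).
Since press time is not tight, its dual is 0.
Dual feasibility on the basic columns requires 3·y_cutting + 3·y_ink = 25.5, 6·y_cutting + 5·y_ink = 47.
→ y_cutting = 4.5 and y_ink = 4.
Shadow price of ink = 4.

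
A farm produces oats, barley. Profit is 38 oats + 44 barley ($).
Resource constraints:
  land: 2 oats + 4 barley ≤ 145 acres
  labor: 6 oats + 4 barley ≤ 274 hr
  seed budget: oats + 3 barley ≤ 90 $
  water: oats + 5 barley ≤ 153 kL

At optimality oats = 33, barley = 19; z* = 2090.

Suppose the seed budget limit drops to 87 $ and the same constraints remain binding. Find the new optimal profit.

At the optimum: land uses 142 of 145 (slack = 3); labor uses 274 of 274 (binding); seed budget uses 90 of 90 (binding); water uses 128 of 153 (slack = 25).
By complementary slackness, y = 0 for the non-binding constraints.
Dual feasibility on the basic columns requires 6·y_labor + 1·y_seed budget = 38, 4·y_labor + 3·y_seed budget = 44.
This yields shadow prices y_labor = 5, y_seed budget = 8.
Δz = y_seed budget·Δb = 8 × (-3) = -24, so new z* = 2090 − 24 = 2066.

2066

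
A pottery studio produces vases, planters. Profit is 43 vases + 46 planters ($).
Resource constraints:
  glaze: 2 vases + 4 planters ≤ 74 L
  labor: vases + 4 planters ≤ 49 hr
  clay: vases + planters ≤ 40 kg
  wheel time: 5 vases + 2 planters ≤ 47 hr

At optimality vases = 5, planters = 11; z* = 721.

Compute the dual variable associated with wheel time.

7

At the optimum: glaze uses 54 of 74 (slack = 20); labor uses 49 of 49 (binding); clay uses 16 of 40 (slack = 24); wheel time uses 47 of 47 (binding).
Slack constraints have shadow price 0 (complementary slackness).
The binding rows give the dual system: 1·y_labor + 5·y_wheel time = 43 and 4·y_labor + 2·y_wheel time = 46.
→ y_labor = 8 and y_wheel time = 7.
Shadow price of wheel time = 7.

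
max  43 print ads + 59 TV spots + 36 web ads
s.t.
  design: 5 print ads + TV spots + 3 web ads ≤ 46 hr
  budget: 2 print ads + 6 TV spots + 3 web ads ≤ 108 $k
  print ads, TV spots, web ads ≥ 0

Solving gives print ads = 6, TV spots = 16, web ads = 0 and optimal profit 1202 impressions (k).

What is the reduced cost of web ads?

-6

Check each constraint at x*: design 46/46 (tight); budget 108/108 (tight).
From A_Bᵀ y = c: 5·y_design + 2·y_budget = 43; 1·y_design + 6·y_budget = 59.
This yields shadow prices y_design = 5, y_budget = 9.
Reduced cost of web ads: c₃ − yᵀa₃ = 36 − (5·3 + 9·3) = 36 − 42 = -6.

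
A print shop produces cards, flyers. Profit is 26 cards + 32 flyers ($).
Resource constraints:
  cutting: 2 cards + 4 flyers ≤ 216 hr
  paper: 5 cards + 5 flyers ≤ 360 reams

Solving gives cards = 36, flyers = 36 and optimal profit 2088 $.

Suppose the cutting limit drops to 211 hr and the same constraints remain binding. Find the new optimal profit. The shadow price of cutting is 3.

2073

Δb = -5, so new z* = 2088 + (3)·(-5) = 2088 − 15 = 2073.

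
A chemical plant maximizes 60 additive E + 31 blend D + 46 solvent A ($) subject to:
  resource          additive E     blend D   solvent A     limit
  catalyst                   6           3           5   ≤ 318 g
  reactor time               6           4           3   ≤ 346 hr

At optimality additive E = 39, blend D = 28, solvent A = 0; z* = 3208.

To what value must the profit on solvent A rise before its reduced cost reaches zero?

48

At the optimum: catalyst uses 318 of 318 (binding); reactor time uses 346 of 346 (binding).
From A_Bᵀ y = c: 6·y_catalyst + 6·y_reactor time = 60; 3·y_catalyst + 4·y_reactor time = 31.
This yields shadow prices y_catalyst = 9, y_reactor time = 1.
solvent A enters the basis when its profit ≥ yᵀa₃ = 9·5 + 1·3 = 48.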